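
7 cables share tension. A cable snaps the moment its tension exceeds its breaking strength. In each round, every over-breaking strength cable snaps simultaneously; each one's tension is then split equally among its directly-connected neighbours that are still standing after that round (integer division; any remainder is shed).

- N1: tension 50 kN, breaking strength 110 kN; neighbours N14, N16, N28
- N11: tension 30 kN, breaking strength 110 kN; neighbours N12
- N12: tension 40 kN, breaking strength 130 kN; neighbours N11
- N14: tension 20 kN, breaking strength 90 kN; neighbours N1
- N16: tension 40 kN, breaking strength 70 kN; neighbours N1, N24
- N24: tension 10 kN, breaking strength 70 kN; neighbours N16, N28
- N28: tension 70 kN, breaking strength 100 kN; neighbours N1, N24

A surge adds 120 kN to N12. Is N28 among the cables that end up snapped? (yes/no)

Round 1 — N12 at 160 > 130. N12 snaps.
  N12 sheds 160 kN to N11: 160 each.
    N11: 30+160 = 190 > 110
Round 2 — N11 snaps.
  N11 sheds 190 kN: no online neighbours, lost.
No further breaks.

no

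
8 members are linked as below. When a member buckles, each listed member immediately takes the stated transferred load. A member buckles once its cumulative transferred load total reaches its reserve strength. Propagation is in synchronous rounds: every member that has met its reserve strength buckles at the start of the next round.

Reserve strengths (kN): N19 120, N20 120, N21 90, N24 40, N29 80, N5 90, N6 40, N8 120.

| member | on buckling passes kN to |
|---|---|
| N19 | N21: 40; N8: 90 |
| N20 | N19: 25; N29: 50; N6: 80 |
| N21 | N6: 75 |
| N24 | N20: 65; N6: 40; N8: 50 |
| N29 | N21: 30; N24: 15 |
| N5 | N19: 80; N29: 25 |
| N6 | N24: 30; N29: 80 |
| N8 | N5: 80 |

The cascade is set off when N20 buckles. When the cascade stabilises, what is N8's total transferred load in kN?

Round 1 — N20 buckles (initial).
  N19: +25 → 25 < 120
  N29: +50 → 50 < 80
  N6: +80 → 80 ≥ 40
Round 2 — N6 buckles.
  N24: +30 → 30 < 40
  N29: +80 → 130 ≥ 80
Round 3 — N29 buckles.
  N21: +30 → 30 < 90
  N24: +15 → 45 ≥ 40
Round 4 — N24 buckles.
  N8: +50 → 50 < 120
No further bucklings.

50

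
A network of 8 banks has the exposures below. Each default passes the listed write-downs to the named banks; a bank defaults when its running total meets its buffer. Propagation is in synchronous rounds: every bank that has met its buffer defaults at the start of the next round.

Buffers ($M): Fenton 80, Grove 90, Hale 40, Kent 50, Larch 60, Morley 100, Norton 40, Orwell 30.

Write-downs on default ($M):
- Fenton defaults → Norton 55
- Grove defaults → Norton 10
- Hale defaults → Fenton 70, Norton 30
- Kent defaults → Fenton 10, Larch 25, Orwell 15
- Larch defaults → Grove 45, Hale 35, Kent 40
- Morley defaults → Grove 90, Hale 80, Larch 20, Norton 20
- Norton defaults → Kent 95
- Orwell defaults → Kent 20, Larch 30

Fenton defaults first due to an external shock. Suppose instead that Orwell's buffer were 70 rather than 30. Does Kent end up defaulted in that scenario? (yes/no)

With Orwell's buffer at 70:
Round 1 — Fenton defaults (initial).
  Norton: +55 → 55 ≥ 40
Round 2 — Norton defaults.
  Kent: +95 → 95 ≥ 50
Round 3 — Kent defaults.
  Larch: +25 → 25 < 60
  Orwell: +15 → 15 < 70
No further defaults.

yes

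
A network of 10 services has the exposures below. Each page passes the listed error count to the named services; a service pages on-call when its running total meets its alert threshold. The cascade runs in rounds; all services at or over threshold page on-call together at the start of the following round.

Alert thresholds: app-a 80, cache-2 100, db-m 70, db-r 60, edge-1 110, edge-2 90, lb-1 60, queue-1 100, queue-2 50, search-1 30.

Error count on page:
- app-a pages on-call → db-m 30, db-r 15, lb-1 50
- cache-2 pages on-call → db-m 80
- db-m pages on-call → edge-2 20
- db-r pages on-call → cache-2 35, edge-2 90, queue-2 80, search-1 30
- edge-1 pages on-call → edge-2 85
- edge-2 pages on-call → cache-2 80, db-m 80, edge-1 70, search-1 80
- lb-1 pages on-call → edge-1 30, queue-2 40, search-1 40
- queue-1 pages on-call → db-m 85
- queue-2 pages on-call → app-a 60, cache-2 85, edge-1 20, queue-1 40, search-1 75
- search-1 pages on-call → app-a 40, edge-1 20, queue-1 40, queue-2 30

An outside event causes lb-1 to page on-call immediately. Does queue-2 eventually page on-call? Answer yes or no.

yes

Round 1 — lb-1 pages on-call (initial).
  edge-1: +30 → 30 < 110
  queue-2: +40 → 40 < 50
  search-1: +40 → 40 ≥ 30
Round 2 — search-1 pages on-call.
  app-a: +40 → 40 < 80
  edge-1: +20 → 50 < 110
  queue-1: +40 → 40 < 100
  queue-2: +30 → 70 ≥ 50
Round 3 — queue-2 pages on-call.
  app-a: +60 → 100 ≥ 80
  cache-2: +85 → 85 < 100
  edge-1: +20 → 70 < 110
  queue-1: +40 → 80 < 100
Round 4 — app-a pages on-call.
  db-m: +30 → 30 < 70
  db-r: +15 → 15 < 60
No further pages.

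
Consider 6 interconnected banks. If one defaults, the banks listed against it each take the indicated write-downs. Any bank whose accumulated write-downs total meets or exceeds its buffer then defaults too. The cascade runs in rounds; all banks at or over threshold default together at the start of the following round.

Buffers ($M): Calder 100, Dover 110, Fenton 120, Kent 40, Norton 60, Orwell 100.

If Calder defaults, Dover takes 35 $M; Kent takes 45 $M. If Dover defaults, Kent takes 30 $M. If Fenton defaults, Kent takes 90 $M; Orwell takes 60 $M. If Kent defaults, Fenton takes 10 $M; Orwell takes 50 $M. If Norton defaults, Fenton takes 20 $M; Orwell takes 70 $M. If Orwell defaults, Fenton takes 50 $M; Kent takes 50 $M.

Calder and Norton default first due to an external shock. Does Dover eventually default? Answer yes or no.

Round 1 — Calder, Norton default (initial).
  Dover: +35 → 35 < 110
  Fenton: +20 → 20 < 120
  Kent: +45 → 45 ≥ 40
  Orwell: +70 → 70 < 100
Round 2 — Kent defaults.
  Fenton: +10 → 30 < 120
  Orwell: +50 → 120 ≥ 100
Round 3 — Orwell defaults.
  Fenton: +50 → 80 < 120
No further defaults.

no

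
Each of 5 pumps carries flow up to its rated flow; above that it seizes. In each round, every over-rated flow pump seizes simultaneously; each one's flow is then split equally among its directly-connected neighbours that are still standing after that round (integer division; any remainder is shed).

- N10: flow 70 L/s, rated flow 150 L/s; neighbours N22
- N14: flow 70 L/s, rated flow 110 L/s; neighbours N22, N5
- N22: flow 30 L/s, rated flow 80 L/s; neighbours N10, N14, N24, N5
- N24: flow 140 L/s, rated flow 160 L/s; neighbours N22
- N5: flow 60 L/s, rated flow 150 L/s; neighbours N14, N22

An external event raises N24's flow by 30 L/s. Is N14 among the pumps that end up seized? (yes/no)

yes

Round 1 — N24 at 170 > 160. N24 seizes.
  N24 sheds 170 L/s to N22: 170 each.
    N22: 30+170 = 200 > 80
Round 2 — N22 seizes.
  N22 sheds 200 L/s to N10, N14, N5: 66 each (2 lost).
    N10: 70+66 = 136 ≤ 150
    N14: 70+66 = 136 > 110
    N5: 60+66 = 126 ≤ 150
Round 3 — N14 seizes.
  N14 sheds 136 L/s to N5: 136 each.
    N5: 126+136 = 262 > 150
Round 4 — N5 seizes.
  N5 sheds 262 L/s: no online neighbours, lost.
No further seizures.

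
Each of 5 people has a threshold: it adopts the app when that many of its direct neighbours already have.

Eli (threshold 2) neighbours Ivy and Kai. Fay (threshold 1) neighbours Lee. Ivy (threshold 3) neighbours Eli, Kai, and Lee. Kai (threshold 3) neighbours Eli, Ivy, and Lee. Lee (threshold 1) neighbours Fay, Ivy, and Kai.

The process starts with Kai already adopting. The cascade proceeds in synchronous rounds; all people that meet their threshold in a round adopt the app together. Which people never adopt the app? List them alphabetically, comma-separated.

Eli, Ivy

Round 1 — Kai adopts the app (initial).
Round 2 — checking thresholds:
  Eli: 1 of 2 neighbours < 2, holds.
  Ivy: 1 of 3 neighbours < 3, holds.
  Lee: 1 of 3 neighbours ≥ 1, adopts the app.
Round 3 — checking thresholds:
  Eli: 1 of 2 neighbours < 2, holds.
  Fay: 1 of 1 neighbours ≥ 1, adopts the app.
  Ivy: 2 of 3 neighbours < 3, holds.
Round 4 — no new adoptions; cascade stops.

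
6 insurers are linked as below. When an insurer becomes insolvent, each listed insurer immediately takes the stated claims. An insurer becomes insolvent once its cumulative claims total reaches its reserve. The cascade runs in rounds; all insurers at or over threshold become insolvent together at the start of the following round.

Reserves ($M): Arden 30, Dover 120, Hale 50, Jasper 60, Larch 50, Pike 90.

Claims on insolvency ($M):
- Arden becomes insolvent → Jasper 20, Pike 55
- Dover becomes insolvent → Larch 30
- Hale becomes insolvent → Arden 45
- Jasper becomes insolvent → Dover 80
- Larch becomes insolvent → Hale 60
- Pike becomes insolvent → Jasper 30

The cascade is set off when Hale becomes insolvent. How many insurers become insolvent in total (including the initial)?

Round 1 — Hale becomes insolvent (initial).
  Arden: +45 → 45 ≥ 30
Round 2 — Arden becomes insolvent.
  Jasper: +20 → 20 < 60
  Pike: +55 → 55 < 90
No further insolvencies.

2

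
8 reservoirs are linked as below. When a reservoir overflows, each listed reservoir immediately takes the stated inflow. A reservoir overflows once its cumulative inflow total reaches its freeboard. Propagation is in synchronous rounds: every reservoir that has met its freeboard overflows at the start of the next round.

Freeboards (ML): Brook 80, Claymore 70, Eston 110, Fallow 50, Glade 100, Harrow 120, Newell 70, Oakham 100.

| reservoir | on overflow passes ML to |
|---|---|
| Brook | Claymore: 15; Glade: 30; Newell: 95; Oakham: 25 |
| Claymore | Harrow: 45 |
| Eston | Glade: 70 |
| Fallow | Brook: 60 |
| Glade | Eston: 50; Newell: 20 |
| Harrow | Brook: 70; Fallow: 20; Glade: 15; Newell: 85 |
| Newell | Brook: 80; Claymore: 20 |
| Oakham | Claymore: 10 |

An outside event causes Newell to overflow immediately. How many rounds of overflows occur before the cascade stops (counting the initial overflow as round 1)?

Round 1 — Newell overflows (initial).
  Brook: +80 → 80 ≥ 80
  Claymore: +20 → 20 < 70
Round 2 — Brook overflows.
  Claymore: +15 → 35 < 70
  Glade: +30 → 30 < 100
  Oakham: +25 → 25 < 100
No further overflows.

2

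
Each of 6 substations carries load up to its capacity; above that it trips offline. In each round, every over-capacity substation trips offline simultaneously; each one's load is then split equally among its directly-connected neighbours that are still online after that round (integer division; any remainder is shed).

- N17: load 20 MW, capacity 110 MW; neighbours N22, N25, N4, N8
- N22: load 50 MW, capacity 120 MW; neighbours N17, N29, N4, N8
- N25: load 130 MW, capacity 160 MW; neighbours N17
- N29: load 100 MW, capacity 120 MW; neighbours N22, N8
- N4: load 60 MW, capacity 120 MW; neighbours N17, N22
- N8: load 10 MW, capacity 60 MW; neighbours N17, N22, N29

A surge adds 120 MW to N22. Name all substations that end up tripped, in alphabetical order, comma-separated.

N17, N22, N25, N29, N4, N8

Round 1 — N22 at 170 > 120. N22 trips offline.
  N22 sheds 170 MW to N17, N29, N4, N8: 42 each (2 lost).
    N17: 20+42 = 62 ≤ 110
    N29: 100+42 = 142 > 120
    N4: 60+42 = 102 ≤ 120
    N8: 10+42 = 52 ≤ 60
Round 2 — N29 trips offline.
  N29 sheds 142 MW to N8: 142 each.
    N8: 52+142 = 194 > 60
Round 3 — N8 trips offline.
  N8 sheds 194 MW to N17: 194 each.
    N17: 62+194 = 256 > 110
Round 4 — N17 trips offline.
  N17 sheds 256 MW to N25, N4: 128 each.
    N25: 130+128 = 258 > 160
    N4: 102+128 = 230 > 120
Round 5 — N25, N4 trip offline.
  N25 sheds 258 MW: no online neighbours, lost.
  N4 sheds 230 MW: no online neighbours, lost.
No further trips.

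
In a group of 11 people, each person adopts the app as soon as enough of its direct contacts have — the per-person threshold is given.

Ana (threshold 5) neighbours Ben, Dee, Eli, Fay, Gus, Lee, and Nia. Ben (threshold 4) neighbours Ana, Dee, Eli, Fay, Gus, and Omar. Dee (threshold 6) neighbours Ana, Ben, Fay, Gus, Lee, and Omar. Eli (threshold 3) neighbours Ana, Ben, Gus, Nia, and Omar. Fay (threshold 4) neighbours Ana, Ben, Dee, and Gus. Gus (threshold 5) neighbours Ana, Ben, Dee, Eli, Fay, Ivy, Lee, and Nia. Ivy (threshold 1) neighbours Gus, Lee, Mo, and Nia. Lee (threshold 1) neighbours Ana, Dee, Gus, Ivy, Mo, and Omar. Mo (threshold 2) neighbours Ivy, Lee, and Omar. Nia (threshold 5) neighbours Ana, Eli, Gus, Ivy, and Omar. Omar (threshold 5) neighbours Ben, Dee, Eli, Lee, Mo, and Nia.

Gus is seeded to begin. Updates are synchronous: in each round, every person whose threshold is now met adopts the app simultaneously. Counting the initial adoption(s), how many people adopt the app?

Round 1 — Gus adopts the app (initial).
Round 2 — checking thresholds:
  Ana: 1 of 7 neighbours < 5, below threshold.
  Ben: 1 of 6 neighbours < 4, below threshold.
  Dee: 1 of 6 neighbours < 6, below threshold.
  Eli: 1 of 5 neighbours < 3, below threshold.
  Fay: 1 of 4 neighbours < 4, below threshold.
  Ivy: 1 of 4 neighbours ≥ 1, adopts the app.
  Lee: 1 of 6 neighbours ≥ 1, adopts the app.
  Nia: 1 of 5 neighbours < 5, below threshold.
Round 3 — checking thresholds:
  Ana: 2 of 7 neighbours < 5, below threshold.
  Ben: 1 of 6 neighbours < 4, below threshold.
  Dee: 2 of 6 neighbours < 6, below threshold.
  Eli: 1 of 5 neighbours < 3, below threshold.
  Fay: 1 of 4 neighbours < 4, below threshold.
  Mo: 2 of 3 neighbours ≥ 2, adopts the app.
  Nia: 2 of 5 neighbours < 5, below threshold.
  Omar: 1 of 6 neighbours < 5, below threshold.
Round 4 — no new adoptions; cascade stops.

4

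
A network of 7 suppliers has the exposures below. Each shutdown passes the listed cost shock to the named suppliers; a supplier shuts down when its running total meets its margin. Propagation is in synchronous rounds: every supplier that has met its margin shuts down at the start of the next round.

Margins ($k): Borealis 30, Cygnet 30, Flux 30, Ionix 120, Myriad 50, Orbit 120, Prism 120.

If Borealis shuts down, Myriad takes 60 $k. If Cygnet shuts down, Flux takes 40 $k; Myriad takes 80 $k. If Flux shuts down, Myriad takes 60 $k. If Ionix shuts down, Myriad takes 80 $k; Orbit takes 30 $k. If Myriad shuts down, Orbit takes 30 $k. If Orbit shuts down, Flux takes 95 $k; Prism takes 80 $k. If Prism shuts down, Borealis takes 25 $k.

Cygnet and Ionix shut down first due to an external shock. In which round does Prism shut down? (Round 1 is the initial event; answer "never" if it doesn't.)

Round 1 — Cygnet, Ionix shut down (initial).
  Flux: +40 → 40 ≥ 30
  Myriad: +80+80 → 160 ≥ 50
  Orbit: +30 → 30 < 120
Round 2 — Flux, Myriad shut down.
  Orbit: +30 → 60 < 120
No further shutdowns.

never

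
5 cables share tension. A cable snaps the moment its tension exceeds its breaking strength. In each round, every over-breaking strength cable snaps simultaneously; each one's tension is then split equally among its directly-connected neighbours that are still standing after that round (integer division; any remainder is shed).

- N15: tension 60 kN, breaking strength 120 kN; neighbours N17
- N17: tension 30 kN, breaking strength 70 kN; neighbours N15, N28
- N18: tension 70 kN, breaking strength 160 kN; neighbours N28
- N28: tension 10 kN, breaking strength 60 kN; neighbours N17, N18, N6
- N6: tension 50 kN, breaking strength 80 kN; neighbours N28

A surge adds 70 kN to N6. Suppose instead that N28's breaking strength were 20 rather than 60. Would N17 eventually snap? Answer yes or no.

yes

With N28's breaking strength at 20:
Round 1 — N6 at 120 > 80. N6 snaps.
  N6 sheds 120 kN to N28: 120 each.
    N28: 10+120 = 130 > 20
Round 2 — N28 snaps.
  N28 sheds 130 kN to N17, N18: 65 each.
    N17: 30+65 = 95 > 70
    N18: 70+65 = 135 ≤ 160
Round 3 — N17 snaps.
  N17 sheds 95 kN to N15: 95 each.
    N15: 60+95 = 155 > 120
Round 4 — N15 snaps.
  N15 sheds 155 kN: no online neighbours, lost.
No further breaks.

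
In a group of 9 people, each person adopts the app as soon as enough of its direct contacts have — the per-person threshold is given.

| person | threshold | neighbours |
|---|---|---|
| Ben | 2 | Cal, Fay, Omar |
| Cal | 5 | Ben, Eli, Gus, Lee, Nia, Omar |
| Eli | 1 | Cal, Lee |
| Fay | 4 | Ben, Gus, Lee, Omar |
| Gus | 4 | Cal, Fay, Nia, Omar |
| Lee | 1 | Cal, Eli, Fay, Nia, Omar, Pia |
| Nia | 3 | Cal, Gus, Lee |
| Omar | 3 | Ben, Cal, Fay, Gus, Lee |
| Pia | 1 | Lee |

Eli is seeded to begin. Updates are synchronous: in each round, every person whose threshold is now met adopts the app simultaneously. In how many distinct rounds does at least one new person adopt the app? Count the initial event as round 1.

3

Round 1 — Eli adopts the app (initial).
Round 2 — checking thresholds:
  Cal: 1 of 6 neighbours < 5, below threshold.
  Lee: 1 of 6 neighbours ≥ 1, adopts the app.
Round 3 — checking thresholds:
  Cal: 2 of 6 neighbours < 5, below threshold.
  Fay: 1 of 4 neighbours < 4, below threshold.
  Nia: 1 of 3 neighbours < 3, below threshold.
  Omar: 1 of 5 neighbours < 3, below threshold.
  Pia: 1 of 1 neighbours ≥ 1, adopts the app.
Round 4 — no new adoptions; cascade stops.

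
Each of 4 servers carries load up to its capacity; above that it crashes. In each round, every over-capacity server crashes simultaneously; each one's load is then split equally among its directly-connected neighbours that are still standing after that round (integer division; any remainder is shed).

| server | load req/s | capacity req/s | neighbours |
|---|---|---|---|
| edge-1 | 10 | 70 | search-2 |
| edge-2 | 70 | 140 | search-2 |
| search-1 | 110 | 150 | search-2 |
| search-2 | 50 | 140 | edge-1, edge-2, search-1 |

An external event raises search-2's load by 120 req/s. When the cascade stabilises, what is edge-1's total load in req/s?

Round 1 — search-2 at 170 > 140. search-2 crashes.
  search-2 sheds 170 req/s to edge-1, edge-2, search-1: 56 each (2 lost).
    edge-1: 10+56 = 66 ≤ 70
    edge-2: 70+56 = 126 ≤ 140
    search-1: 110+56 = 166 > 150
Round 2 — search-1 crashes.
  search-1 sheds 166 req/s: no online neighbours, lost.
No further crashes.

66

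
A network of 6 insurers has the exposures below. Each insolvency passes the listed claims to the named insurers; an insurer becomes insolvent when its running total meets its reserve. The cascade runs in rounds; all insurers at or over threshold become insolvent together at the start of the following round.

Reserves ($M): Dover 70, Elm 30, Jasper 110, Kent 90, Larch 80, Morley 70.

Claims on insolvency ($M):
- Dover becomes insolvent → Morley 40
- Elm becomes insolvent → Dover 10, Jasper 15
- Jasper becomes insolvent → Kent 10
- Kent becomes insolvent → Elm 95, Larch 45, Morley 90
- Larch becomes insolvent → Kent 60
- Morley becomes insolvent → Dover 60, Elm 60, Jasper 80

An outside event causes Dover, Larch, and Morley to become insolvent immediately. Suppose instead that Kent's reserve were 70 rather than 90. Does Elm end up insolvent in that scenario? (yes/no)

yes

With Kent's reserve at 70:
Round 1 — Dover, Larch, Morley become insolvent (initial).
  Elm: +60 → 60 ≥ 30
  Jasper: +80 → 80 < 110
  Kent: +60 → 60 < 70
Round 2 — Elm becomes insolvent.
  Jasper: +15 → 95 < 110
No further insolvencies.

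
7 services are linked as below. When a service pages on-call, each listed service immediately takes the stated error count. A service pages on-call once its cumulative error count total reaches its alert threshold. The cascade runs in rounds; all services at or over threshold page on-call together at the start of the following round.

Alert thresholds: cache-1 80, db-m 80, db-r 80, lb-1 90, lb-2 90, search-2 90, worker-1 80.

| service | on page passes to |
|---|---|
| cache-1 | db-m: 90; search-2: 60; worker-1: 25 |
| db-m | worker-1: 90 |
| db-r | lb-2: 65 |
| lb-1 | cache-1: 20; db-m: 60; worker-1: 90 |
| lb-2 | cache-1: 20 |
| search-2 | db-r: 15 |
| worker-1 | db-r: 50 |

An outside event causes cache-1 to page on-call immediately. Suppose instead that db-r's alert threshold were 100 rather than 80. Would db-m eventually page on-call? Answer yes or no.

With db-r's alert threshold at 100:
Round 1 — cache-1 pages on-call (initial).
  db-m: +90 → 90 ≥ 80
  search-2: +60 → 60 < 90
  worker-1: +25 → 25 < 80
Round 2 — db-m pages on-call.
  worker-1: +90 → 115 ≥ 80
Round 3 — worker-1 pages on-call.
  db-r: +50 → 50 < 100
No further pages.

yes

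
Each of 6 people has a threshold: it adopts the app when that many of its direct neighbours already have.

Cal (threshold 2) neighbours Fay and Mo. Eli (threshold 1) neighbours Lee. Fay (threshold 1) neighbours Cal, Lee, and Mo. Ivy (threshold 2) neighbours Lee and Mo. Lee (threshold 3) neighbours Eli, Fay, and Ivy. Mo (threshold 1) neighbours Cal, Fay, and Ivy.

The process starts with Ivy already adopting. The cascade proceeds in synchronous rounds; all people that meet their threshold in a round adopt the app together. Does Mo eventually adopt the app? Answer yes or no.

Round 1 — Ivy adopts the app (initial).
Round 2 — checking thresholds:
  Lee: 1 of 3 neighbours < 3, not yet.
  Mo: 1 of 3 neighbours ≥ 1, adopts the app.
Round 3 — checking thresholds:
  Cal: 1 of 2 neighbours < 2, not yet.
  Fay: 1 of 3 neighbours ≥ 1, adopts the app.
  Lee: 1 of 3 neighbours < 3, not yet.
Round 4 — checking thresholds:
  Cal: 2 of 2 neighbours ≥ 2, adopts the app.
  Lee: 2 of 3 neighbours < 3, not yet.
Round 5 — no new adoptions; cascade stops.

yes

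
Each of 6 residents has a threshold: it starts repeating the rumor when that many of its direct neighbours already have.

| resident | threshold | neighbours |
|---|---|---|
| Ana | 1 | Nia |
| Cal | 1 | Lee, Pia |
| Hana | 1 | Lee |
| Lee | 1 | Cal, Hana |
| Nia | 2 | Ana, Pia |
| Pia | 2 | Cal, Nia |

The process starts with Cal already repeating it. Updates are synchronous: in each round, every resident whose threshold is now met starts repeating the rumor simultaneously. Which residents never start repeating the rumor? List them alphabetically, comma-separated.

Ana, Nia, Pia

Round 1 — Cal starts repeating the rumor (initial).
Round 2 — checking thresholds:
  Lee: 1 of 2 neighbours ≥ 1, starts repeating the rumor.
  Pia: 1 of 2 neighbours < 2, holds.
Round 3 — checking thresholds:
  Hana: 1 of 1 neighbours ≥ 1, starts repeating the rumor.
  Pia: 1 of 2 neighbours < 2, holds.
Round 4 — no new spreads; cascade stops.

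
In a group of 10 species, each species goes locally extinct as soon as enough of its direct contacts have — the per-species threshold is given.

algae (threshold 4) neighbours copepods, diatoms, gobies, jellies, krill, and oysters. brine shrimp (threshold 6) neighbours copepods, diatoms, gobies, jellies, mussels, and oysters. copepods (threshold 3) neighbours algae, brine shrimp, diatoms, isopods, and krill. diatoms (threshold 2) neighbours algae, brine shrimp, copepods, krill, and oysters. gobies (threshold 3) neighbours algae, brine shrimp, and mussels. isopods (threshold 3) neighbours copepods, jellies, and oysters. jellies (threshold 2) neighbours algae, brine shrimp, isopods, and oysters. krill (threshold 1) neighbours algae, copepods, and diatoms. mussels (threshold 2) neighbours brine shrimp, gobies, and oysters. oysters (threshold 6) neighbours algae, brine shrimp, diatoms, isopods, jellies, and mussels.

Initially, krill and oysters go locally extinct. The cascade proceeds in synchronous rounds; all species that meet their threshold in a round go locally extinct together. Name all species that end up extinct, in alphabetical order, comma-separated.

diatoms, krill, oysters

Round 1 — krill, oysters go locally extinct (initial).
Round 2 — checking thresholds:
  algae: 2 of 6 neighbours < 4, below threshold.
  brine shrimp: 1 of 6 neighbours < 6, below threshold.
  copepods: 1 of 5 neighbours < 3, below threshold.
  diatoms: 2 of 5 neighbours ≥ 2, goes locally extinct.
  isopods: 1 of 3 neighbours < 3, below threshold.
  jellies: 1 of 4 neighbours < 2, below threshold.
  mussels: 1 of 3 neighbours < 2, below threshold.
Round 3 — no new extinctions; cascade stops.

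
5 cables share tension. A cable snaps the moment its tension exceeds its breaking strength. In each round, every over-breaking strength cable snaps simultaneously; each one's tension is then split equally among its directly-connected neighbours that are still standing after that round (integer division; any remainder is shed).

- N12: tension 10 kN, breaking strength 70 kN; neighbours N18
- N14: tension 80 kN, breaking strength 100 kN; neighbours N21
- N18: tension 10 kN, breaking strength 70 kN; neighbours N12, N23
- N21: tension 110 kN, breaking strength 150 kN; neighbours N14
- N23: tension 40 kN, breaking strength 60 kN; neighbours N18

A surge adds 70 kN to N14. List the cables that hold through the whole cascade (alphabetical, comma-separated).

N12, N18, N23

Round 1 — N14 at 150 > 100. N14 snaps.
  N14 sheds 150 kN to N21: 150 each.
    N21: 110+150 = 260 > 150
Round 2 — N21 snaps.
  N21 sheds 260 kN: no online neighbours, lost.
No further breaks.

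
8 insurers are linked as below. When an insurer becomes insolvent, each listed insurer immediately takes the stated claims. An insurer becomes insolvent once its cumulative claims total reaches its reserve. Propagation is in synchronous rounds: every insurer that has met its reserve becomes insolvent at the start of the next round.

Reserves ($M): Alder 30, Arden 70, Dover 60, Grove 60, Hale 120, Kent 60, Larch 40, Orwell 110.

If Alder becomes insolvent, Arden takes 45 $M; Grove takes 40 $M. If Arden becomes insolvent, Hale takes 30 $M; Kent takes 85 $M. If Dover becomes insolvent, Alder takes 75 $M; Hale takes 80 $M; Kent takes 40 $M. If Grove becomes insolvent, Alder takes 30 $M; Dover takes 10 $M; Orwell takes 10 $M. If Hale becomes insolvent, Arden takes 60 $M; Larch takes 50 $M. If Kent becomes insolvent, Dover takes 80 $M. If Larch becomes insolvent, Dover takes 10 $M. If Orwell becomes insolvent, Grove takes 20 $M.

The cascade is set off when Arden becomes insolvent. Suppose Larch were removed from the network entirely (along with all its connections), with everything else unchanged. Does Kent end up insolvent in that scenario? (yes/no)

With Larch removed:
Round 1 — Arden becomes insolvent (initial).
  Hale: +30 → 30 < 120
  Kent: +85 → 85 ≥ 60
Round 2 — Kent becomes insolvent.
  Dover: +80 → 80 ≥ 60
Round 3 — Dover becomes insolvent.
  Alder: +75 → 75 ≥ 30
  Hale: +80 → 110 < 120
Round 4 — Alder becomes insolvent.
  Grove: +40 → 40 < 60
No further insolvencies.

yes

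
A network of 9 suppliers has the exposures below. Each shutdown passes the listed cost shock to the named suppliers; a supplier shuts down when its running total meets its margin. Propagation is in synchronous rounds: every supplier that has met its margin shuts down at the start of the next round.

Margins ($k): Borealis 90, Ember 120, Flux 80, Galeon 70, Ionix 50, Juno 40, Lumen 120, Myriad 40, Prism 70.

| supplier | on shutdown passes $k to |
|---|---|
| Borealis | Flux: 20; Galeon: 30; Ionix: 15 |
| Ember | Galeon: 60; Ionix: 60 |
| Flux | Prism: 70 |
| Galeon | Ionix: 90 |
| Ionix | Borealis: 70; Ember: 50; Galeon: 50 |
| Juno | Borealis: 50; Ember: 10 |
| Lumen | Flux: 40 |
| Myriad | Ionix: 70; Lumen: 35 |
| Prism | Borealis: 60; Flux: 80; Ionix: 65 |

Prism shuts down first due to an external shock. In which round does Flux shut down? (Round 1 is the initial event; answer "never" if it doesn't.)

2

Round 1 — Prism shuts down (initial).
  Borealis: +60 → 60 < 90
  Flux: +80 → 80 ≥ 80
  Ionix: +65 → 65 ≥ 50
Round 2 — Flux, Ionix shut down.
  Borealis: +70 → 130 ≥ 90
  Ember: +50 → 50 < 120
  Galeon: +50 → 50 < 70
Round 3 — Borealis shuts down.
  Galeon: +30 → 80 ≥ 70
Round 4 — Galeon shuts down.
No further shutdowns.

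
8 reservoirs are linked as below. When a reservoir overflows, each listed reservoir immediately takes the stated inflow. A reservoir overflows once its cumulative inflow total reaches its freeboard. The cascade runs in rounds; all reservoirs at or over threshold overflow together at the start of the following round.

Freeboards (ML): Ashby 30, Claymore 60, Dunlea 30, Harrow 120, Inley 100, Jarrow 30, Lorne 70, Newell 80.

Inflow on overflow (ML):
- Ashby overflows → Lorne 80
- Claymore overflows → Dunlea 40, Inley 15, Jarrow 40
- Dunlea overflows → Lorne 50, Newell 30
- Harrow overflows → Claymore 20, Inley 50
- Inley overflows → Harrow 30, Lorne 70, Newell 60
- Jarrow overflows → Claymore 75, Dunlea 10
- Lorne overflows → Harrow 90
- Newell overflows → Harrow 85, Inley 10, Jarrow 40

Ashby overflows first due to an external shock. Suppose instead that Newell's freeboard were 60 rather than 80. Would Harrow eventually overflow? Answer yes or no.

no

With Newell's freeboard at 60:
Round 1 — Ashby overflows (initial).
  Lorne: +80 → 80 ≥ 70
Round 2 — Lorne overflows.
  Harrow: +90 → 90 < 120
No further overflows.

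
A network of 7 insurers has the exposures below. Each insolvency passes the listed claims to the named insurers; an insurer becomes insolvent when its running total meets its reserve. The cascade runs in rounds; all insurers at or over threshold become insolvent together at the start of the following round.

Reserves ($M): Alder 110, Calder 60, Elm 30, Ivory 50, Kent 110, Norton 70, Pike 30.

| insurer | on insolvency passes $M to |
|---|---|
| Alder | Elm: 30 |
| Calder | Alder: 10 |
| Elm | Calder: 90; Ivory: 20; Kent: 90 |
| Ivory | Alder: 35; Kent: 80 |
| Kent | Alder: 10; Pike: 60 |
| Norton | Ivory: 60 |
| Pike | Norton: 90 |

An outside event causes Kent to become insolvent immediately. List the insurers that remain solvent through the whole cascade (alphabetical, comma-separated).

Round 1 — Kent becomes insolvent (initial).
  Alder: +10 → 10 < 110
  Pike: +60 → 60 ≥ 30
Round 2 — Pike becomes insolvent.
  Norton: +90 → 90 ≥ 70
Round 3 — Norton becomes insolvent.
  Ivory: +60 → 60 ≥ 50
Round 4 — Ivory becomes insolvent.
  Alder: +35 → 45 < 110
No further insolvencies.

Alder, Calder, Elm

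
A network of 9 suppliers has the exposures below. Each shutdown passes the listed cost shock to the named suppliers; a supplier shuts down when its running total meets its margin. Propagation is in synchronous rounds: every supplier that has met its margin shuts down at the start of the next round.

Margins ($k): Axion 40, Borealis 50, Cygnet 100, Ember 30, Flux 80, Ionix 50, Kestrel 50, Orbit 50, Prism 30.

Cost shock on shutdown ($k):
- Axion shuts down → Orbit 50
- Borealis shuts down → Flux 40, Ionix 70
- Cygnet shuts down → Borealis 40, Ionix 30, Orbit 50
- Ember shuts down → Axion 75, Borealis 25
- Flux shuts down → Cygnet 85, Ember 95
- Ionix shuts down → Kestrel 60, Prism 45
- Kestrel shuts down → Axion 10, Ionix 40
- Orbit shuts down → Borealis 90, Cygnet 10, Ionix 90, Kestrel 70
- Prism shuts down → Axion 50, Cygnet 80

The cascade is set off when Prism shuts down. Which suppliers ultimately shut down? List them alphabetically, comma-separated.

Round 1 — Prism shuts down (initial).
  Axion: +50 → 50 ≥ 40
  Cygnet: +80 → 80 < 100
Round 2 — Axion shuts down.
  Orbit: +50 → 50 ≥ 50
Round 3 — Orbit shuts down.
  Borealis: +90 → 90 ≥ 50
  Cygnet: +10 → 90 < 100
  Ionix: +90 → 90 ≥ 50
  Kestrel: +70 → 70 ≥ 50
Round 4 — Borealis, Ionix, Kestrel shut down.
  Flux: +40 → 40 < 80
No further shutdowns.

Axion, Borealis, Ionix, Kestrel, Orbit, Prism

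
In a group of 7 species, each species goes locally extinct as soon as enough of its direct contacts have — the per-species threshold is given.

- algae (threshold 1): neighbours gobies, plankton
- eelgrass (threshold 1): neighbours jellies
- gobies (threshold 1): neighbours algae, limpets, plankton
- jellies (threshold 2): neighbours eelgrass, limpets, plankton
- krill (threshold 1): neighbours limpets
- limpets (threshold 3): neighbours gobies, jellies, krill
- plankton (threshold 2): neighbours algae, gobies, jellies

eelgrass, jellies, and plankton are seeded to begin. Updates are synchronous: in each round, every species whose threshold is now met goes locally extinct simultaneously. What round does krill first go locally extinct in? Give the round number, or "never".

never

Round 1 — eelgrass, jellies, plankton go locally extinct (initial).
Round 2 — checking thresholds:
  algae: 1 of 2 neighbours ≥ 1, goes locally extinct.
  gobies: 1 of 3 neighbours ≥ 1, goes locally extinct.
  limpets: 1 of 3 neighbours < 3, not yet.
Round 3 — no new extinctions; cascade stops.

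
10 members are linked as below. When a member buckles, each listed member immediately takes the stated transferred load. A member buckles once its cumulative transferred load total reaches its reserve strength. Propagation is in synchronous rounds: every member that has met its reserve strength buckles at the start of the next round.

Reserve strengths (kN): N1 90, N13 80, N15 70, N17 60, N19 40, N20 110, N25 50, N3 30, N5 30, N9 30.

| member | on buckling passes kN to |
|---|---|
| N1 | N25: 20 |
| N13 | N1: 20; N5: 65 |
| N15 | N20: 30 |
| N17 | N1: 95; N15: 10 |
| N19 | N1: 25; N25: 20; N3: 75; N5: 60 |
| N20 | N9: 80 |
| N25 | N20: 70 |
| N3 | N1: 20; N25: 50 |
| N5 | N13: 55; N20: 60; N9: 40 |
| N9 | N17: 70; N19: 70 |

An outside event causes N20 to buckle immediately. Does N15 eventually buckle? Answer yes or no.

Round 1 — N20 buckles (initial).
  N9: +80 → 80 ≥ 30
Round 2 — N9 buckles.
  N17: +70 → 70 ≥ 60
  N19: +70 → 70 ≥ 40
Round 3 — N17, N19 buckle.
  N1: +95+25 → 120 ≥ 90
  N15: +10 → 10 < 70
  N25: +20 → 20 < 50
  N3: +75 → 75 ≥ 30
  N5: +60 → 60 ≥ 30
Round 4 — N1, N3, N5 buckle.
  N13: +55 → 55 < 80
  N25: +20+50 → 90 ≥ 50
Round 5 — N25 buckles.
No further bucklings.

no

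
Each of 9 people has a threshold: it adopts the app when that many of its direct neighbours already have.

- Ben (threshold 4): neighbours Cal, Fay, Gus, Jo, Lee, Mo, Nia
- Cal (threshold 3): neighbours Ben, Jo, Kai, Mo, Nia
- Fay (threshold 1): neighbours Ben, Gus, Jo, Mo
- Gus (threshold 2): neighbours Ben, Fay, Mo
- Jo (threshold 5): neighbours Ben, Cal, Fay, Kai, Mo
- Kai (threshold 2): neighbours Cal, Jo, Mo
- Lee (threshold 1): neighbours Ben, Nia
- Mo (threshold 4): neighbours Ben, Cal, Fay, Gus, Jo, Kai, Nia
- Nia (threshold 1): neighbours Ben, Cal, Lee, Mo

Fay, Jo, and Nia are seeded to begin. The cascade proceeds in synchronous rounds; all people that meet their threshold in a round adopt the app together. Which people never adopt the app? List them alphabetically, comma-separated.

Round 1 — Fay, Jo, Nia adopt the app (initial).
Round 2 — checking thresholds:
  Ben: 3 of 7 neighbours < 4, holds.
  Cal: 2 of 5 neighbours < 3, holds.
  Gus: 1 of 3 neighbours < 2, holds.
  Kai: 1 of 3 neighbours < 2, holds.
  Lee: 1 of 2 neighbours ≥ 1, adopts the app.
  Mo: 3 of 7 neighbours < 4, holds.
Round 3 — checking thresholds:
  Ben: 4 of 7 neighbours ≥ 4, adopts the app.
  Cal: 2 of 5 neighbours < 3, holds.
  Gus: 1 of 3 neighbours < 2, holds.
  Kai: 1 of 3 neighbours < 2, holds.
  Mo: 3 of 7 neighbours < 4, holds.
Round 4 — checking thresholds:
  Cal: 3 of 5 neighbours ≥ 3, adopts the app.
  Gus: 2 of 3 neighbours ≥ 2, adopts the app.
  Kai: 1 of 3 neighbours < 2, holds.
  Mo: 4 of 7 neighbours ≥ 4, adopts the app.
Round 5 — checking thresholds:
  Kai: 3 of 3 neighbours ≥ 2, adopts the app.
Round 6 — no new adoptions; cascade stops.

none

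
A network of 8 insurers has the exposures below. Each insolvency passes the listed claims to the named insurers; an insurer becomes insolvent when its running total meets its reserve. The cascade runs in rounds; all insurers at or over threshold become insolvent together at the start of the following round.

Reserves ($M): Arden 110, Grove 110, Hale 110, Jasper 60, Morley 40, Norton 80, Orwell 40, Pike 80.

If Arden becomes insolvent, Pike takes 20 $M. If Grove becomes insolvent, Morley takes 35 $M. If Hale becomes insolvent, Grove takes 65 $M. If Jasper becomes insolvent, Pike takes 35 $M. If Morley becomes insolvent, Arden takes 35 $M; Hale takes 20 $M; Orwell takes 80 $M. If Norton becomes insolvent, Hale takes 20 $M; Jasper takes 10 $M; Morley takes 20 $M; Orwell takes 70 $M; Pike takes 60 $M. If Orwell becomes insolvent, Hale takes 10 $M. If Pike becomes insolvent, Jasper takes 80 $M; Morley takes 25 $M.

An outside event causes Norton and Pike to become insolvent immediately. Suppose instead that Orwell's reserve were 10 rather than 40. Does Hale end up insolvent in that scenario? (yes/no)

no

With Orwell's reserve at 10:
Round 1 — Norton, Pike become insolvent (initial).
  Hale: +20 → 20 < 110
  Jasper: +10+80 → 90 ≥ 60
  Morley: +20+25 → 45 ≥ 40
  Orwell: +70 → 70 ≥ 10
Round 2 — Jasper, Morley, Orwell become insolvent.
  Arden: +35 → 35 < 110
  Hale: +20+10 → 50 < 110
No further insolvencies.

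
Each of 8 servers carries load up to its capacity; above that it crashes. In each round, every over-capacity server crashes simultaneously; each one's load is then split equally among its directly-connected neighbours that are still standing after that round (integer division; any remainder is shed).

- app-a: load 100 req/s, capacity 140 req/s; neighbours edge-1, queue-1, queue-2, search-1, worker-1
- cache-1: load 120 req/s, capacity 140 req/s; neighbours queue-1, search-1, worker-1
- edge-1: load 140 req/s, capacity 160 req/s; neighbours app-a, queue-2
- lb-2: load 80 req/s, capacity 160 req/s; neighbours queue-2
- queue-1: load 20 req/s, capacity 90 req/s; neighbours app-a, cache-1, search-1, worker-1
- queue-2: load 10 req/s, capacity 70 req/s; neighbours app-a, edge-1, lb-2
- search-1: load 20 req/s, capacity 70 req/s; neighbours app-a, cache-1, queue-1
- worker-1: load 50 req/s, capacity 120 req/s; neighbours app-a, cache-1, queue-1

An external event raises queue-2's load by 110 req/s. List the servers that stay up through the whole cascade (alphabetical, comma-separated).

Round 1 — queue-2 at 120 > 70. queue-2 crashes.
  queue-2 sheds 120 req/s to app-a, edge-1, lb-2: 40 each.
    app-a: 100+40 = 140 ≤ 140
    edge-1: 140+40 = 180 > 160
    lb-2: 80+40 = 120 ≤ 160
Round 2 — edge-1 crashes.
  edge-1 sheds 180 req/s to app-a: 180 each.
    app-a: 140+180 = 320 > 140
Round 3 — app-a crashes.
  app-a sheds 320 req/s to queue-1, search-1, worker-1: 106 each (2 lost).
    queue-1: 20+106 = 126 > 90
    search-1: 20+106 = 126 > 70
    worker-1: 50+106 = 156 > 120
Round 4 — queue-1, search-1, worker-1 crash.
  queue-1 sheds 126 req/s to cache-1: 126 each.
    cache-1: 120+126 = 246 > 140
  search-1 sheds 126 req/s to cache-1: 126 each.
    cache-1: 246+126 = 372 > 140
  worker-1 sheds 156 req/s to cache-1: 156 each.
    cache-1: 372+156 = 528 > 140
Round 5 — cache-1 crashes.
  cache-1 sheds 528 req/s: no online neighbours, lost.
No further crashes.

lb-2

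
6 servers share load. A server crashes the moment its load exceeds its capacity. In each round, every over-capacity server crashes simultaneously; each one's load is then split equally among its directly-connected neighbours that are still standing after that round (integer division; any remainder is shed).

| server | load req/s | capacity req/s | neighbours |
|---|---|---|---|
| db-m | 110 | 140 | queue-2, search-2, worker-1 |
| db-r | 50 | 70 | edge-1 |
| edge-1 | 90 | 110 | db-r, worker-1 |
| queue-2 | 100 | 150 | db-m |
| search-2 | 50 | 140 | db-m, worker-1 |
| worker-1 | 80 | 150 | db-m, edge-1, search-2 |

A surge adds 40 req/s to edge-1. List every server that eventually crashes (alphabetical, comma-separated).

Round 1 — edge-1 at 130 > 110. edge-1 crashes.
  edge-1 sheds 130 req/s to db-r, worker-1: 65 each.
    db-r: 50+65 = 115 > 70
    worker-1: 80+65 = 145 ≤ 150
Round 2 — db-r crashes.
  db-r sheds 115 req/s: no online neighbours, lost.
No further crashes.

db-r, edge-1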